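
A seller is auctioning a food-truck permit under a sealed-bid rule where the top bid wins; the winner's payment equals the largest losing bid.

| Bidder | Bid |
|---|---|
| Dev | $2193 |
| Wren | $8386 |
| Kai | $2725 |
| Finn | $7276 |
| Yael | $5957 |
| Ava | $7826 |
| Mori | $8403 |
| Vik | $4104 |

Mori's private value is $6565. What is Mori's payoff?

−$1821

Highest bid: Mori at $8403, so Mori wins.
Second-highest bid: Wren at $8386 — that is the price the winner pays.
Mori's payoff = value − price = $6565 − $8386 = −$1821.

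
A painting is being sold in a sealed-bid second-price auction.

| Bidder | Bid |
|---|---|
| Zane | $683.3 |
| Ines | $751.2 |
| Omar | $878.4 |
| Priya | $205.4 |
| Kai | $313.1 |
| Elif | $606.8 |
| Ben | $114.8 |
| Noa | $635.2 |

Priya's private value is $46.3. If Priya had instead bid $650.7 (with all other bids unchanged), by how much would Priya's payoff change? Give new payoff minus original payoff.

The highest bid among the other bidders is $878.4; Priya's bid doesn't change that.
Original bid $205.4: Priya is not highest (top rival bid is $878.4); payoff $0.
Alternative bid $650.7: Priya is not highest (top rival bid is $878.4); payoff $0.
Change in payoff = $0 − ($0) = $0.

$0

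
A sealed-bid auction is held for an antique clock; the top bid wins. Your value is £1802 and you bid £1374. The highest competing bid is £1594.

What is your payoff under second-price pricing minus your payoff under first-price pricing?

Your bid £1374 is below £1594, so you lose under either rule.
Payoff is £0 in both cases; difference = £0.

£0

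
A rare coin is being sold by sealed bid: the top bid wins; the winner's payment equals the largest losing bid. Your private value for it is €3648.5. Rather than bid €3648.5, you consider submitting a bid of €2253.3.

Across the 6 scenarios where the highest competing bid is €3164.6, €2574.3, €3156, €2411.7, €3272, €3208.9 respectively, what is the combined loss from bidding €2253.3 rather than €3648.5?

€4103.5

The deviation costs you only when the competing bid falls strictly between €2253.3 and €3648.5; elsewhere both bids give the same outcome.
€3164.6: truthful payoff €483.9, deviation payoff €0 → loss €483.9.
€2574.3: truthful payoff €1074.2, deviation payoff €0 → loss €1074.2.
€3156: truthful payoff €492.5, deviation payoff €0 → loss €492.5.
€2411.7: truthful payoff €1236.8, deviation payoff €0 → loss €1236.8.
€3272: truthful payoff €376.5, deviation payoff €0 → loss €376.5.
€3208.9: truthful payoff €439.6, deviation payoff €0 → loss €439.6.
Total loss = €483.9 + €1074.2 + €492.5 + €1236.8 + €376.5 + €439.6 = €4103.5.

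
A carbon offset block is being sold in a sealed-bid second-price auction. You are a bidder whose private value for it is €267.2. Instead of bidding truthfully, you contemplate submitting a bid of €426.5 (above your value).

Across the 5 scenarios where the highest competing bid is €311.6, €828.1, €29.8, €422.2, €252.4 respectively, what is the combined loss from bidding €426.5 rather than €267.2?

€199.4

The deviation costs you only when the competing bid falls strictly between €267.2 and €426.5; elsewhere both bids give the same outcome.
€311.6: truthful payoff €0, deviation payoff −€44.4 → loss €44.4.
€828.1: outcomes coincide → loss €0.
€29.8: outcomes coincide → loss €0.
€422.2: truthful payoff €0, deviation payoff −€155 → loss €155.
€252.4: outcomes coincide → loss €0.
Total loss = €44.4 + €155 = €199.4.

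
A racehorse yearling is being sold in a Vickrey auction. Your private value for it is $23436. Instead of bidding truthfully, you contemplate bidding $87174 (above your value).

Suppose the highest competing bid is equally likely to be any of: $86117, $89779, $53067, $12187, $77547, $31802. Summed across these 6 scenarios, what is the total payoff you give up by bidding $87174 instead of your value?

$154789

The deviation costs you only when the competing bid falls strictly between $23436 and $87174; elsewhere both bids give the same outcome.
$86117: truthful payoff $0, deviation payoff −$62681 → loss $62681.
$89779: outcomes coincide → loss $0.
$53067: truthful payoff $0, deviation payoff −$29631 → loss $29631.
$12187: outcomes coincide → loss $0.
$77547: truthful payoff $0, deviation payoff −$54111 → loss $54111.
$31802: truthful payoff $0, deviation payoff −$8366 → loss $8366.
Total loss = $62681 + $29631 + $54111 + $8366 = $154789.
In a second-price auction your bid sets only whether you win, not what you pay, so bidding your true value is weakly dominant.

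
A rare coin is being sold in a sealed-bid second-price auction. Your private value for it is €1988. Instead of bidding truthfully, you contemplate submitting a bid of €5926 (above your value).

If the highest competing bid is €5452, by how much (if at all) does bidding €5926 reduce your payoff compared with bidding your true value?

€3464

Bidding your value €1988: you lose (since €1988 < €5452). Payoff €0.
Bidding €5926: you win and pay €5452. Payoff €1988 − €5452 = −€3464.
The competing bid €5452 lies between your value and your inflated bid, so overbidding wins an item priced above your value.
Loss from deviating = €0 − (−€3464) = €3464.
Because the price is fixed by the runner-up's bid, deviating from your value can only change a good outcome into a bad one — never the reverse.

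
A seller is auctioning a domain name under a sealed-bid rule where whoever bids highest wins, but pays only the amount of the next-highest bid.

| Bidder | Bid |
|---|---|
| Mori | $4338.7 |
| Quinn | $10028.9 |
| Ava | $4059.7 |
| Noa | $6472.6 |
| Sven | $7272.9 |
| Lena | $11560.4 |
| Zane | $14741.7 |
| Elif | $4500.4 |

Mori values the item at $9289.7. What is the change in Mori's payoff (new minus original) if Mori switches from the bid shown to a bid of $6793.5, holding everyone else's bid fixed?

The highest bid among the other bidders is $14741.7; Mori's bid doesn't change that.
Original bid $4338.7: Mori is not highest (top rival bid is $14741.7); payoff $0.
Alternative bid $6793.5: Mori is not highest (top rival bid is $14741.7); payoff $0.
Change in payoff = $0 − ($0) = $0.

$0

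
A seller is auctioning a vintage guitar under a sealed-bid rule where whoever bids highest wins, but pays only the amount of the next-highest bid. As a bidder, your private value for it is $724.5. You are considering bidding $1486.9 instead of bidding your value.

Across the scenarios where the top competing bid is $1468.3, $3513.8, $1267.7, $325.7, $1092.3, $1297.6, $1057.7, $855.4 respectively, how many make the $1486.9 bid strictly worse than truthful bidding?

The deviation hurts exactly when the highest competing bid lies strictly between $724.5 and $1486.9 — overbidding then wins at a price above your value.
$1468.3: inside the interval → strictly worse (loss $743.8).
$3513.8: above both → same outcome either way.
$1267.7: inside the interval → strictly worse (loss $543.2).
$325.7: below both → same outcome either way.
$1092.3: inside the interval → strictly worse (loss $367.8).
$1297.6: inside the interval → strictly worse (loss $573.1).
$1057.7: inside the interval → strictly worse (loss $333.2).
$855.4: inside the interval → strictly worse (loss $130.9).
Count: 6.

6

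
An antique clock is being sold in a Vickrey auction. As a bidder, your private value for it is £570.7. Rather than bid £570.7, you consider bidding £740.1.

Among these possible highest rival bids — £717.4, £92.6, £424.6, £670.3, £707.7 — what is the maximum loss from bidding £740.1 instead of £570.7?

£146.7

£717.4: truthful gives £0, deviation gives −£146.7 → loss £146.7.
£92.6: same outcome either way → loss £0.
£424.6: same outcome either way → loss £0.
£670.3: truthful gives £0, deviation gives −£99.6 → loss £99.6.
£707.7: truthful gives £0, deviation gives −£137 → loss £137.
Maximum loss: £146.7.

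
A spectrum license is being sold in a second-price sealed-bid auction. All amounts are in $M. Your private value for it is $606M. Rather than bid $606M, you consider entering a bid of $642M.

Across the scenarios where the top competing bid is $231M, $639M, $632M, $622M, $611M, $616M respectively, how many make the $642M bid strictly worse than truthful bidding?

5

The deviation hurts exactly when the highest competing bid lies strictly between $606M and $642M — overbidding then wins at a price above your value.
$231M: below both → same outcome either way.
$639M: inside the interval → strictly worse (loss $33M).
$632M: inside the interval → strictly worse (loss $26M).
$622M: inside the interval → strictly worse (loss $16M).
$611M: inside the interval → strictly worse (loss $5M).
$616M: inside the interval → strictly worse (loss $10M).
Count: 5.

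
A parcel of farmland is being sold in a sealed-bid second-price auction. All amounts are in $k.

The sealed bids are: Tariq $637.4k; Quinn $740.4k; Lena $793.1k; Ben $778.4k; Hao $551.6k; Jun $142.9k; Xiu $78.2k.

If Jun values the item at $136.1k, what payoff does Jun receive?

Highest bid: Lena at $793.1k, so Lena wins.
Second-highest bid: Ben at $778.4k — that is the price the winner pays.
Jun did not win, so Jun pays nothing and receives nothing: payoff $0k.

$0k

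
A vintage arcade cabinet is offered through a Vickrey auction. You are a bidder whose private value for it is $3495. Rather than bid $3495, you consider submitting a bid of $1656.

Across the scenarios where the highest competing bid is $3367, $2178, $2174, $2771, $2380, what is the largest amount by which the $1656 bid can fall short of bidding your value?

$3367: truthful gives $128, deviation gives $0 → loss $128.
$2178: truthful gives $1317, deviation gives $0 → loss $1317.
$2174: truthful gives $1321, deviation gives $0 → loss $1321.
$2771: truthful gives $724, deviation gives $0 → loss $724.
$2380: truthful gives $1115, deviation gives $0 → loss $1115.
Maximum loss: $1321.

$1321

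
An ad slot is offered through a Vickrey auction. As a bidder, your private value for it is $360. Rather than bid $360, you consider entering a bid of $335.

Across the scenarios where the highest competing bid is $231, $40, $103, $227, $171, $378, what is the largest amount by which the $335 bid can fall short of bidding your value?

$231: same outcome either way → loss $0.
$40: same outcome either way → loss $0.
$103: same outcome either way → loss $0.
$227: same outcome either way → loss $0.
$171: same outcome either way → loss $0.
$378: same outcome either way → loss $0.
Maximum loss: $0.

$0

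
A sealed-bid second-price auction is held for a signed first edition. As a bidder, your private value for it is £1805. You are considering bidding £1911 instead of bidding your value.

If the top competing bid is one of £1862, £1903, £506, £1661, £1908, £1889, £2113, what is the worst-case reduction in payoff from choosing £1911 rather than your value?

£103

£1862: truthful gives £0, deviation gives −£57 → loss £57.
£1903: truthful gives £0, deviation gives −£98 → loss £98.
£506: same outcome either way → loss £0.
£1661: same outcome either way → loss £0.
£1908: truthful gives £0, deviation gives −£103 → loss £103.
£1889: truthful gives £0, deviation gives −£84 → loss £84.
£2113: same outcome either way → loss £0.
Maximum loss: £103.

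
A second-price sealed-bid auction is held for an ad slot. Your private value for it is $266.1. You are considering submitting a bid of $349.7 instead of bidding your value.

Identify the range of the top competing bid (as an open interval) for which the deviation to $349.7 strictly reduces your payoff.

If the competing bid is below $266.1, both bids win at the same price — no difference.
If it is above $349.7, both bids lose — no difference.
If it lies strictly between $266.1 and $349.7, bidding your value loses (payoff 0) while bidding $349.7 wins at a price above your value (payoff negative).
So the deviation strictly hurts on the open interval ($266.1, $349.7).

($266.1, $349.7)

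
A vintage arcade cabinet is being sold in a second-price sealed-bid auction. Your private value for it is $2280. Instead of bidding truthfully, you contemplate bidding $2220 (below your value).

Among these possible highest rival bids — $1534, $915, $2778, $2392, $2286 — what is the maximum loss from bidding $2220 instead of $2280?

$1534: same outcome either way → loss $0.
$915: same outcome either way → loss $0.
$2778: same outcome either way → loss $0.
$2392: same outcome either way → loss $0.
$2286: same outcome either way → loss $0.
Maximum loss: $0.

$0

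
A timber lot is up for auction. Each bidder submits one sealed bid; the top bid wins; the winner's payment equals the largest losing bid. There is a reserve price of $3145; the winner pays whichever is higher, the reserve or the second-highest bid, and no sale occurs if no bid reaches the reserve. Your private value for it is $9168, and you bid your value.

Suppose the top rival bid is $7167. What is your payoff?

Your bid $9168 is the highest and exceeds the reserve.
Price = max(second-highest bid, reserve) = max($7167, $3145) = $7167.
Payoff = $9168 − $7167 = $2001.

$2001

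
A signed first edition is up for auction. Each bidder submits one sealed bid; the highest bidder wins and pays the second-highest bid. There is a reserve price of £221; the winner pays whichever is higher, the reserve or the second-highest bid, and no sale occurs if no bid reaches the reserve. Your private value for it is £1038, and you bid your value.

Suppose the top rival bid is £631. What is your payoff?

Your bid £1038 is the highest and exceeds the reserve.
Price = max(second-highest bid, reserve) = max(£631, £221) = £631.
Payoff = £1038 − £631 = £407.

£407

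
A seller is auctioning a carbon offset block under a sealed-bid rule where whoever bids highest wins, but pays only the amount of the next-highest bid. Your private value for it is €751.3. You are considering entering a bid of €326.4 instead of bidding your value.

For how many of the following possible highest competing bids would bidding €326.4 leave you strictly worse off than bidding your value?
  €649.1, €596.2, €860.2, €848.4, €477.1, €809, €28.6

3

The deviation hurts exactly when the highest competing bid lies strictly between €326.4 and €751.3 — underbidding then forfeits a profitable win.
€649.1: inside the interval → strictly worse (loss €102.2).
€596.2: inside the interval → strictly worse (loss €155.1).
€860.2: above both → same outcome either way.
€848.4: above both → same outcome either way.
€477.1: inside the interval → strictly worse (loss €274.2).
€809: above both → same outcome either way.
€28.6: below both → same outcome either way.
Count: 3.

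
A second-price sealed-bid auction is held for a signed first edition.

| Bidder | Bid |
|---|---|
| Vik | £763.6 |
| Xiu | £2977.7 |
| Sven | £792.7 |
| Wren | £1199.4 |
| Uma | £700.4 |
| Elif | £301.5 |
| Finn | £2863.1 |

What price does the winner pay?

Highest bid: Xiu at £2977.7, so Xiu wins.
Second-highest bid: Finn at £2863.1 — that is the price the winner pays.

£2863.1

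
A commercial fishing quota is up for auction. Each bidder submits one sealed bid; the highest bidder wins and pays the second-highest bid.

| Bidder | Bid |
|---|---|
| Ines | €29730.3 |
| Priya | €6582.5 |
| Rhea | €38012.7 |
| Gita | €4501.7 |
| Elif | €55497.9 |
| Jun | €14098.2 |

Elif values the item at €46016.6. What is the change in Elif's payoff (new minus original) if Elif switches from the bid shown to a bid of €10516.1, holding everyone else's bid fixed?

The highest bid among the other bidders is €38012.7; Elif's bid doesn't change that.
Original bid €55497.9: Elif is highest, pays the top rival bid €38012.7; payoff €46016.6 − €38012.7 = €8003.9.
Alternative bid €10516.1: Elif is not highest (top rival bid is €38012.7); payoff €0.
Change in payoff = €0 − (€8003.9) = −€8003.9.

−€8003.9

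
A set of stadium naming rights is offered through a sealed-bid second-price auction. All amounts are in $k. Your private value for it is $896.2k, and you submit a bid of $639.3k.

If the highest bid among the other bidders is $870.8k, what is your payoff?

Your bid $639.3k is below the highest competing bid $870.8k, so you lose.
A losing bidder pays nothing and receives nothing: payoff = $0k.

$0k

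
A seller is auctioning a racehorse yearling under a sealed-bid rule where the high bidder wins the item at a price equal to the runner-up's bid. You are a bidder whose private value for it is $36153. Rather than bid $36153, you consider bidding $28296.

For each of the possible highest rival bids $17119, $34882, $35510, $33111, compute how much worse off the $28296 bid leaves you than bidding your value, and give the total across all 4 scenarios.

The deviation costs you only when the competing bid falls strictly between $28296 and $36153; elsewhere both bids give the same outcome.
$17119: outcomes coincide → loss $0.
$34882: truthful payoff $1271, deviation payoff $0 → loss $1271.
$35510: truthful payoff $643, deviation payoff $0 → loss $643.
$33111: truthful payoff $3042, deviation payoff $0 → loss $3042.
Total loss = $1271 + $643 + $3042 = $4956.

$4956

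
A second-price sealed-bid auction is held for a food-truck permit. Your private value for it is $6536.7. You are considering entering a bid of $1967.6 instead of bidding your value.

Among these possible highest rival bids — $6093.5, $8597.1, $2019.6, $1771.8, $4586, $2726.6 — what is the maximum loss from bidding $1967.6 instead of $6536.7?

$4517.1

$6093.5: truthful gives $443.2, deviation gives $0 → loss $443.2.
$8597.1: same outcome either way → loss $0.
$2019.6: truthful gives $4517.1, deviation gives $0 → loss $4517.1.
$1771.8: same outcome either way → loss $0.
$4586: truthful gives $1950.7, deviation gives $0 → loss $1950.7.
$2726.6: truthful gives $3810.1, deviation gives $0 → loss $3810.1.
Maximum loss: $4517.1.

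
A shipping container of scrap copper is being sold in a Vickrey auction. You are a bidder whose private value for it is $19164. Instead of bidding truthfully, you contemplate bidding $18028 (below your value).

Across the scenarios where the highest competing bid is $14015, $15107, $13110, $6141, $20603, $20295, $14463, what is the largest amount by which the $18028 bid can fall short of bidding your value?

$0

$14015: same outcome either way → loss $0.
$15107: same outcome either way → loss $0.
$13110: same outcome either way → loss $0.
$6141: same outcome either way → loss $0.
$20603: same outcome either way → loss $0.
$20295: same outcome either way → loss $0.
$14463: same outcome either way → loss $0.
Maximum loss: $0.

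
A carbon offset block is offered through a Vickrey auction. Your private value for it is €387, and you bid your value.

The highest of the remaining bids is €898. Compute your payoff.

€0

Your bid €387 is below the highest competing bid €898, so you lose.
A losing bidder pays nothing and receives nothing: payoff = €0.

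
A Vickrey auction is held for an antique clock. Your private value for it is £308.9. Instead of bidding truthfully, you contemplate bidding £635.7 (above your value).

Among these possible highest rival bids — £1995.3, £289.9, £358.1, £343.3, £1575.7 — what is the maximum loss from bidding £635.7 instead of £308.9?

£49.2

£1995.3: same outcome either way → loss £0.
£289.9: same outcome either way → loss £0.
£358.1: truthful gives £0, deviation gives −£49.2 → loss £49.2.
£343.3: truthful gives £0, deviation gives −£34.4 → loss £34.4.
£1575.7: same outcome either way → loss £0.
Maximum loss: £49.2.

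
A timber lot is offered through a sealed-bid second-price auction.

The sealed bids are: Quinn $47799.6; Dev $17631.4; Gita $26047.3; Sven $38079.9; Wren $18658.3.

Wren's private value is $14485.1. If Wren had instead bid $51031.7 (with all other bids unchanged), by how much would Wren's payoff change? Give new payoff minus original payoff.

−$33314.5

The highest bid among the other bidders is $47799.6; Wren's bid doesn't change that.
Original bid $18658.3: Wren is not highest (top rival bid is $47799.6); payoff $0.
Alternative bid $51031.7: Wren is highest, pays the top rival bid $47799.6; payoff $14485.1 − $47799.6 = −$33314.5.
Change in payoff = −$33314.5 − ($0) = −$33314.5.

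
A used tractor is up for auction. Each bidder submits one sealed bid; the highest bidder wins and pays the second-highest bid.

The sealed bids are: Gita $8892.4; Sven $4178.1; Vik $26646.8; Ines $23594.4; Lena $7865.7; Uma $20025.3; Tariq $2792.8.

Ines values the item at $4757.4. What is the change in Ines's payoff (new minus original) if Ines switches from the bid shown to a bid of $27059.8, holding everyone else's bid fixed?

−$21889.4

The highest bid among the other bidders is $26646.8; Ines's bid doesn't change that.
Original bid $23594.4: Ines is not highest (top rival bid is $26646.8); payoff $0.
Alternative bid $27059.8: Ines is highest, pays the top rival bid $26646.8; payoff $4757.4 − $26646.8 = −$21889.4.
Change in payoff = −$21889.4 − ($0) = −$21889.4.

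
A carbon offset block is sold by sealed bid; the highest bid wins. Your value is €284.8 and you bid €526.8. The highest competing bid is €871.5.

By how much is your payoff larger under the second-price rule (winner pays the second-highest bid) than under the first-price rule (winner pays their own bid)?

Your bid €526.8 is below €871.5, so you lose under either rule.
Payoff is €0 in both cases; difference = €0.

€0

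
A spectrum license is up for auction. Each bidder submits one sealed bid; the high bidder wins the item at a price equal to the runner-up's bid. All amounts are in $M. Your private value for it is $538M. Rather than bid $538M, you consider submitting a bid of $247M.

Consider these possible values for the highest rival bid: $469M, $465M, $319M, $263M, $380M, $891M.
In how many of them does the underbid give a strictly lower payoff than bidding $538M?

The deviation hurts exactly when the highest competing bid lies strictly between $247M and $538M — underbidding then forfeits a profitable win.
$469M: inside the interval → strictly worse (loss $69M).
$465M: inside the interval → strictly worse (loss $73M).
$319M: inside the interval → strictly worse (loss $219M).
$263M: inside the interval → strictly worse (loss $275M).
$380M: inside the interval → strictly worse (loss $158M).
$891M: above both → same outcome either way.
Count: 5.

5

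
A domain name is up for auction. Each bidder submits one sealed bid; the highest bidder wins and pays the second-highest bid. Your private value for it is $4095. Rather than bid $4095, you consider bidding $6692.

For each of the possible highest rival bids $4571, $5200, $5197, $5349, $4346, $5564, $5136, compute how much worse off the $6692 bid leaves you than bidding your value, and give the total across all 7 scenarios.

$6698

The deviation costs you only when the competing bid falls strictly between $4095 and $6692; elsewhere both bids give the same outcome.
$4571: truthful payoff $0, deviation payoff −$476 → loss $476.
$5200: truthful payoff $0, deviation payoff −$1105 → loss $1105.
$5197: truthful payoff $0, deviation payoff −$1102 → loss $1102.
$5349: truthful payoff $0, deviation payoff −$1254 → loss $1254.
$4346: truthful payoff $0, deviation payoff −$251 → loss $251.
$5564: truthful payoff $0, deviation payoff −$1469 → loss $1469.
$5136: truthful payoff $0, deviation payoff −$1041 → loss $1041.
Total loss = $476 + $1105 + $1102 + $1254 + $251 + $1469 + $1041 = $6698.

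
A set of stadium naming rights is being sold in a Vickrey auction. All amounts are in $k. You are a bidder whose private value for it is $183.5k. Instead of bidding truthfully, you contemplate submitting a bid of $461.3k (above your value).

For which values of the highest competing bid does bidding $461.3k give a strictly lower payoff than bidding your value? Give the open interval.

If the competing bid is below $183.5k, both bids win at the same price — no difference.
If it is above $461.3k, both bids lose — no difference.
If it lies strictly between $183.5k and $461.3k, bidding your value loses (payoff 0) while bidding $461.3k wins at a price above your value (payoff negative).
So the deviation strictly hurts on the open interval ($183.5k, $461.3k).

($183.5k, $461.3k)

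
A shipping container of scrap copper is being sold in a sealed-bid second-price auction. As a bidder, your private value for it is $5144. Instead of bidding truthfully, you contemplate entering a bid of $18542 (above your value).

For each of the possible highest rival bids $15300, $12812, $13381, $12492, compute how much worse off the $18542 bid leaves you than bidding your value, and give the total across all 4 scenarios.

The deviation costs you only when the competing bid falls strictly between $5144 and $18542; elsewhere both bids give the same outcome.
$15300: truthful payoff $0, deviation payoff −$10156 → loss $10156.
$12812: truthful payoff $0, deviation payoff −$7668 → loss $7668.
$13381: truthful payoff $0, deviation payoff −$8237 → loss $8237.
$12492: truthful payoff $0, deviation payoff −$7348 → loss $7348.
Total loss = $10156 + $7668 + $8237 + $7348 = $33409.

$33409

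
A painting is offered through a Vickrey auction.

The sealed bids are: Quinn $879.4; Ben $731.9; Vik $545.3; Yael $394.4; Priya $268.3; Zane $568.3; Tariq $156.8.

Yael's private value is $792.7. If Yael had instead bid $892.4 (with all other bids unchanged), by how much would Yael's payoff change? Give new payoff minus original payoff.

−$86.7

The highest bid among the other bidders is $879.4; Yael's bid doesn't change that.
Original bid $394.4: Yael is not highest (top rival bid is $879.4); payoff $0.
Alternative bid $892.4: Yael is highest, pays the top rival bid $879.4; payoff $792.7 − $879.4 = −$86.7.
Change in payoff = −$86.7 − ($0) = −$86.7.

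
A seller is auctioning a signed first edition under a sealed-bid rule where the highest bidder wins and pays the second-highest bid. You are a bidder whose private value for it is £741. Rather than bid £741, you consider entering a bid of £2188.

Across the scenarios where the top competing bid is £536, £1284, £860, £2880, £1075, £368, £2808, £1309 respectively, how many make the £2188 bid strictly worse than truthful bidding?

The deviation hurts exactly when the highest competing bid lies strictly between £741 and £2188 — overbidding then wins at a price above your value.
£536: below both → same outcome either way.
£1284: inside the interval → strictly worse (loss £543).
£860: inside the interval → strictly worse (loss £119).
£2880: above both → same outcome either way.
£1075: inside the interval → strictly worse (loss £334).
£368: below both → same outcome either way.
£2808: above both → same outcome either way.
£1309: inside the interval → strictly worse (loss £568).
Count: 4.

4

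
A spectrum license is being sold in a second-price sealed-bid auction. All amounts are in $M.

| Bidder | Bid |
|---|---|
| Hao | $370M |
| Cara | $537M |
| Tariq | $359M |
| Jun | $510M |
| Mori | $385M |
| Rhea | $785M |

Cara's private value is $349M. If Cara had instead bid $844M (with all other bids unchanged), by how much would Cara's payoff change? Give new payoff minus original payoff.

−$436M

The highest bid among the other bidders is $785M; Cara's bid doesn't change that.
Original bid $537M: Cara is not highest (top rival bid is $785M); payoff $0M.
Alternative bid $844M: Cara is highest, pays the top rival bid $785M; payoff $349M − $785M = −$436M.
Change in payoff = −$436M − ($0M) = −$436M.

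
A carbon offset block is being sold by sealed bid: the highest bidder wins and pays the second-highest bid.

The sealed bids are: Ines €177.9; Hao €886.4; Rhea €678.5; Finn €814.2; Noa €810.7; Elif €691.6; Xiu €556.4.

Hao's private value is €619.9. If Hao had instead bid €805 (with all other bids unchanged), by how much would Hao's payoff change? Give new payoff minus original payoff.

The highest bid among the other bidders is €814.2; Hao's bid doesn't change that.
Original bid €886.4: Hao is highest, pays the top rival bid €814.2; payoff €619.9 − €814.2 = −€194.3.
Alternative bid €805: Hao is not highest (top rival bid is €814.2); payoff €0.
Change in payoff = €0 − (−€194.3) = €194.3.

€194.3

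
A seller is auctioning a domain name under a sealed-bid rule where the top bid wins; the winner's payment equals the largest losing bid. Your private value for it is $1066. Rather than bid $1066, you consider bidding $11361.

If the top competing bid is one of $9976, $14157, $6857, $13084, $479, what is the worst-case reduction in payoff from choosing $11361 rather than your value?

$8910

$9976: truthful gives $0, deviation gives −$8910 → loss $8910.
$14157: same outcome either way → loss $0.
$6857: truthful gives $0, deviation gives −$5791 → loss $5791.
$13084: same outcome either way → loss $0.
$479: same outcome either way → loss $0.
Maximum loss: $8910.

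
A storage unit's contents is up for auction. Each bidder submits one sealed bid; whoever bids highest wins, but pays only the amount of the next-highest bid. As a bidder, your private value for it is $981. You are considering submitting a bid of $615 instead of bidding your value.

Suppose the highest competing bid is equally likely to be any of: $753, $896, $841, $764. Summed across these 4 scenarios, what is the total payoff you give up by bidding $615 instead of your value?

$670

The deviation costs you only when the competing bid falls strictly between $615 and $981; elsewhere both bids give the same outcome.
$753: truthful payoff $228, deviation payoff $0 → loss $228.
$896: truthful payoff $85, deviation payoff $0 → loss $85.
$841: truthful payoff $140, deviation payoff $0 → loss $140.
$764: truthful payoff $217, deviation payoff $0 → loss $217.
Total loss = $228 + $85 + $140 + $217 = $670.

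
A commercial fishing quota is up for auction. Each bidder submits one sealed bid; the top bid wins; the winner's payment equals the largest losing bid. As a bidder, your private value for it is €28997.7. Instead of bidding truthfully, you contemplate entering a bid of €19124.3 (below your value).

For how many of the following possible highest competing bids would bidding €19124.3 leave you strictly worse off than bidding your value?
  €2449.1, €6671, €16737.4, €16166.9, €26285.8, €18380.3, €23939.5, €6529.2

2

The deviation hurts exactly when the highest competing bid lies strictly between €19124.3 and €28997.7 — underbidding then forfeits a profitable win.
€2449.1: below both → same outcome either way.
€6671: below both → same outcome either way.
€16737.4: below both → same outcome either way.
€16166.9: below both → same outcome either way.
€26285.8: inside the interval → strictly worse (loss €2711.9).
€18380.3: below both → same outcome either way.
€23939.5: inside the interval → strictly worse (loss €5058.2).
€6529.2: below both → same outcome either way.
Count: 2.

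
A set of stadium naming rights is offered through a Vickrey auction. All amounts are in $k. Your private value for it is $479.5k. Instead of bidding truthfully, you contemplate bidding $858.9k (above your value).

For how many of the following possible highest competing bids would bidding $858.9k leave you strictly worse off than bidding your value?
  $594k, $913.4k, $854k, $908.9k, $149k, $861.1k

The deviation hurts exactly when the highest competing bid lies strictly between $479.5k and $858.9k — overbidding then wins at a price above your value.
$594k: inside the interval → strictly worse (loss $114.5k).
$913.4k: above both → same outcome either way.
$854k: inside the interval → strictly worse (loss $374.5k).
$908.9k: above both → same outcome either way.
$149k: below both → same outcome either way.
$861.1k: above both → same outcome either way.
Count: 2.

2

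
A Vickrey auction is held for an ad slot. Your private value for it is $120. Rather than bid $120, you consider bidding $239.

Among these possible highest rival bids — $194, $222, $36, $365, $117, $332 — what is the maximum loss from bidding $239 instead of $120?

$194: truthful gives $0, deviation gives −$74 → loss $74.
$222: truthful gives $0, deviation gives −$102 → loss $102.
$36: same outcome either way → loss $0.
$365: same outcome either way → loss $0.
$117: same outcome either way → loss $0.
$332: same outcome either way → loss $0.
Maximum loss: $102.

$102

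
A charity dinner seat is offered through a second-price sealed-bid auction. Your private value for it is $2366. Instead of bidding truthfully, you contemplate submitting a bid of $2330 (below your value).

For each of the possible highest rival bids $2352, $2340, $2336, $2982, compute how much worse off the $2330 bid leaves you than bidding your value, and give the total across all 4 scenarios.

The deviation costs you only when the competing bid falls strictly between $2330 and $2366; elsewhere both bids give the same outcome.
$2352: truthful payoff $14, deviation payoff $0 → loss $14.
$2340: truthful payoff $26, deviation payoff $0 → loss $26.
$2336: truthful payoff $30, deviation payoff $0 → loss $30.
$2982: outcomes coincide → loss $0.
Total loss = $14 + $26 + $30 = $70.
Because the price is fixed by the runner-up's bid, deviating from your value can only change a good outcome into a bad one — never the reverse.

$70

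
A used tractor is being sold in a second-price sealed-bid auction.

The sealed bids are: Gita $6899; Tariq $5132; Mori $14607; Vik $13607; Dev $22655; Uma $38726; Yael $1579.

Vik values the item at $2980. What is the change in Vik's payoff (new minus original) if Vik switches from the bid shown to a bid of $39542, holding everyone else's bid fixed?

The highest bid among the other bidders is $38726; Vik's bid doesn't change that.
Original bid $13607: Vik is not highest (top rival bid is $38726); payoff $0.
Alternative bid $39542: Vik is highest, pays the top rival bid $38726; payoff $2980 − $38726 = −$35746.
Change in payoff = −$35746 − ($0) = −$35746.

−$35746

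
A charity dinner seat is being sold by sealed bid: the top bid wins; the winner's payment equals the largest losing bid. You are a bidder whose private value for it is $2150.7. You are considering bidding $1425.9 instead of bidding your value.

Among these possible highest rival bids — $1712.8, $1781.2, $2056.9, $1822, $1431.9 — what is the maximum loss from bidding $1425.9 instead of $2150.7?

$718.8

$1712.8: truthful gives $437.9, deviation gives $0 → loss $437.9.
$1781.2: truthful gives $369.5, deviation gives $0 → loss $369.5.
$2056.9: truthful gives $93.8, deviation gives $0 → loss $93.8.
$1822: truthful gives $328.7, deviation gives $0 → loss $328.7.
$1431.9: truthful gives $718.8, deviation gives $0 → loss $718.8.
Maximum loss: $718.8.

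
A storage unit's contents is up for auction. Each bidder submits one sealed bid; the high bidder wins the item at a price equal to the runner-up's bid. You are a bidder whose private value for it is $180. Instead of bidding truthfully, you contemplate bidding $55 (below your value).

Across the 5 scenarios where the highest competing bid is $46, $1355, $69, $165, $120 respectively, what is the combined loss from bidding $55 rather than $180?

$186

The deviation costs you only when the competing bid falls strictly between $55 and $180; elsewhere both bids give the same outcome.
$46: outcomes coincide → loss $0.
$1355: outcomes coincide → loss $0.
$69: truthful payoff $111, deviation payoff $0 → loss $111.
$165: truthful payoff $15, deviation payoff $0 → loss $15.
$120: truthful payoff $60, deviation payoff $0 → loss $60.
Total loss = $111 + $15 + $60 = $186.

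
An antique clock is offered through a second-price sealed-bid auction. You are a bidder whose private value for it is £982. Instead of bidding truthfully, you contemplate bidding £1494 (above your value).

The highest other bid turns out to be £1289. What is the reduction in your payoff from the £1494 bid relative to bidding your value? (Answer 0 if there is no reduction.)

Bidding your value £982: you lose (since £982 < £1289). Payoff £0.
Bidding £1494: you win and pay £1289. Payoff £982 − £1289 = −£307.
The competing bid £1289 lies between your value and your inflated bid, so overbidding wins an item priced above your value.
Loss from deviating = £0 − (−£307) = £307.

£307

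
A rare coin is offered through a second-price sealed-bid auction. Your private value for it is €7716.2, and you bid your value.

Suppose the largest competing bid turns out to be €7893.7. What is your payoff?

€0

Your bid €7716.2 is below the highest competing bid €7893.7, so you lose.
A losing bidder pays nothing and receives nothing: payoff = €0.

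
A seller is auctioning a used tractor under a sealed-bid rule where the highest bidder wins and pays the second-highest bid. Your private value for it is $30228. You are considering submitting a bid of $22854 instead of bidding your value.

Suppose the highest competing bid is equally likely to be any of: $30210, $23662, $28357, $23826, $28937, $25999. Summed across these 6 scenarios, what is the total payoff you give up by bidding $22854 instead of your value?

$20377

The deviation costs you only when the competing bid falls strictly between $22854 and $30228; elsewhere both bids give the same outcome.
$30210: truthful payoff $18, deviation payoff $0 → loss $18.
$23662: truthful payoff $6566, deviation payoff $0 → loss $6566.
$28357: truthful payoff $1871, deviation payoff $0 → loss $1871.
$23826: truthful payoff $6402, deviation payoff $0 → loss $6402.
$28937: truthful payoff $1291, deviation payoff $0 → loss $1291.
$25999: truthful payoff $4229, deviation payoff $0 → loss $4229.
Total loss = $18 + $6566 + $1871 + $6402 + $1291 + $4229 = $20377.
Truthful bidding weakly dominates here: raising your bid can only win items priced above your value, and lowering it can only forfeit items priced below.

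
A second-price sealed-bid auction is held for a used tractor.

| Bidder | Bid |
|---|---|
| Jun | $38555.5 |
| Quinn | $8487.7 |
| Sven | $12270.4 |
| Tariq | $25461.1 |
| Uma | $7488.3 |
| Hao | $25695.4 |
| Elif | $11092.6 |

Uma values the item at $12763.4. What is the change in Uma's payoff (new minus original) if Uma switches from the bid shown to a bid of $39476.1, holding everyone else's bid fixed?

−$25792.1

The highest bid among the other bidders is $38555.5; Uma's bid doesn't change that.
Original bid $7488.3: Uma is not highest (top rival bid is $38555.5); payoff $0.
Alternative bid $39476.1: Uma is highest, pays the top rival bid $38555.5; payoff $12763.4 − $38555.5 = −$25792.1.
Change in payoff = −$25792.1 − ($0) = −$25792.1.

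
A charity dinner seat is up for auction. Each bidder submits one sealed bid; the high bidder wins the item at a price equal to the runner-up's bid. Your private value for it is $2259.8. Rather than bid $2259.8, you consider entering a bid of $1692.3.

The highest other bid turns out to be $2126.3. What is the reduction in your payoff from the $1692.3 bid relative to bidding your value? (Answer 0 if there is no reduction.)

Bidding your value $2259.8: you win (since $2259.8 > $2126.3) and pay $2126.3. Payoff $133.5.
Bidding $1692.3: you lose. Payoff $0.
The competing bid $2126.3 lies between your shaded bid and your value, so underbidding forfeits an item you could have won at a profitable price.
Loss from deviating = $133.5 − ($0) = $133.5.

$133.5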